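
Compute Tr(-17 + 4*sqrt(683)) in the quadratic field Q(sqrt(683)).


Tr(a + b*sqrt(d)) = (a + b*sqrt(d)) + (a - b*sqrt(d)) = 2a
= 2 * (-17)
= -34

-34


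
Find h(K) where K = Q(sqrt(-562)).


K = Q(sqrt(-562)). d mod 4 = 2, so D = disc(K) = 4d = -2248
h(K) equals the number of primitive reduced positive-definite forms (a, b, c) = a*x^2 + b*x*y + c*y^2 with b^2 - 4ac = D,
where reduced means |b| <= a <= c, with b >= 0 whenever |b| = a or a = c, and primitive means gcd(a, b, c) = 1.
Reduced forces 3a^2 <= |D| = 2248, so 1 <= a <= 27; b must have the parity of D, and c = (b^2 - D)/(4a) must be an integer >= a.
Enumerate a = 1..27, b in [-a, a]:
  a=1: (1, 0, 562)  [1]
  a=2: (2, 0, 281)  [1]
  a=3..12: none
  a=13: (13, -12, 46), (13, 12, 46)  [2]
  a=14..16: none
  a=17: (17, -8, 34), (17, 8, 34)  [2]
  a=18..22: none
  a=23: (23, -12, 26), (23, 12, 26)  [2]
  a=24..27: none
Total reduced forms: 1 + 1 + 2 + 2 + 2 = 8
h = 8

8


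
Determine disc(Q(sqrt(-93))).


For K = Q(sqrt(d)) with d squarefree: disc(K) = d if d = 1 mod 4, and disc(K) = 4d if d = 2 or 3 mod 4.
Here d = -93, and d mod 4 = 3.
d = 3 mod 4, not 1 (O_K = Z[sqrt(d)]), so disc(K) = 4d = 4 * (-93) = -372

-372


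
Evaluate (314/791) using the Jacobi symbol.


Compute (314/791) via quadratic reciprocity:
  pull out 2: (2/791) = +1  (since 791 mod 8 = 7)
  reciprocity: (157/791) -> +(791/157)
  reduce: (6/157)
  pull out 2: (2/157) = -1  (since 157 mod 8 = 5)
  reciprocity: (3/157) -> +(157/3)
  reduce: (1/3)
  (1/3) = 1
Product of signs = -1

-1


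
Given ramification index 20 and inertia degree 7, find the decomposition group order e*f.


|D_P| = e * f
= 20 * 7
= 140

140


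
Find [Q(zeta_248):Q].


The degree equals Euler's totient phi(248).
248 = 2^3 * 31
phi(248) = 120

120


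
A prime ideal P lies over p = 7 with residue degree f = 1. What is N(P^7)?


N(P^a) = p^(a*f)
= 7^(7*1)
= 7^7
= 823543

823543


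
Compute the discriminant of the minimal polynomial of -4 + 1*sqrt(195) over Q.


The element -4 + 1*sqrt(195) has minimal polynomial:
x^2 + 8*x - 179
Discriminant = (8)^2 - 4*(-179)
= 64 + 716
= 780

780


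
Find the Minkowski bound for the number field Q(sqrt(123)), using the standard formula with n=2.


d = 123, d mod 4 = 3, so disc(K) = 4d = 492; |disc(K)| = 492
Real quadratic field, so n = 2, s = r2 = 0, r1 = 2
M = (n!/n^n) * (4/pi)^s * sqrt(|disc(K)|) = (2!/2^2) * (4/pi)^0 * sqrt(492)
= 0.5 * 1.000000 * 22.181073
= 11.0905

11.0905


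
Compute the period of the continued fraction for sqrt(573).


Run the CF algorithm for sqrt(573).
a_0 = floor(sqrt(573)) = 23; set m_0=0, q_0=1.
Recurrence: m' = q*a - m,  q' = (d - m'^2)/q,  a' = floor((a_0 + m')/q').
  step 1: m=23, q=44, a=1
  step 2: m=21, q=3, a=14
  step 3: m=21, q=44, a=1
  step 4: m=23, q=1, a=46
a_4 = 2*a_0 = 46, so the period closes here.
sqrt(573) = [23; 1, 14, 1, 46]
Period length = 4

4


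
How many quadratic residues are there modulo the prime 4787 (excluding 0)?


For prime p, the number of non-zero quadratic residues is (p-1)/2.
= (4787-1)/2
= 2393

2393


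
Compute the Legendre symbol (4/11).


p = 11 is prime, so compute (4/11) with the reciprocity algorithm (Jacobi-symbol steps: pull out 2s via (2/n), flip via reciprocity, reduce):
  pull out 2: (2/11) = -1  (since 11 mod 8 = 3)
  pull out 2: (2/11) = -1  (since 11 mod 8 = 3)
  (1/11) = 1
Product of signs = 1
(4/11) = 1

1


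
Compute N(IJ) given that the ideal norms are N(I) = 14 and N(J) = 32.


N(IJ) = N(I) * N(J)
= 14 * 32
= 448

448


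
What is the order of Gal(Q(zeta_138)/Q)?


|Gal(Q(zeta_138)/Q)| = phi(138)
= 44

44


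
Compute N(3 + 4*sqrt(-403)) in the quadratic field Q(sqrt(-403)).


N(a + b*sqrt(d)) = a^2 - d*b^2
= (3)^2 - (-403)*(4)^2
= 9 + 6448
= 6457

6457


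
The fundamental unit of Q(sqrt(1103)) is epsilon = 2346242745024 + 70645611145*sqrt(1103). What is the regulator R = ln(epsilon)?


epsilon = 2346242745024 + 70645611145*sqrt(1103)
= 4.6925e+12
R = ln(4.6925e+12)
= 29.1770

29.1770


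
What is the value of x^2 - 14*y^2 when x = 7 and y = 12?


x^2 - d*y^2
= 7^2 - 14*12^2
= 49 - 2016
= -1967

-1967


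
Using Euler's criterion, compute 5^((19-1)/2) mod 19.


p = 19 is prime and the exponent is (p-1)/2 = 9, so by Euler's criterion 5^9 = (5/19) = +1 or -1 mod 19.
Compute by square-and-multiply:
  9 = 8 + 1 (binary 1001)
  Repeated squaring mod 19: 5^1 = 5, 5^2 = 6, 5^4 = 17, 5^8 = 4
  5^9 = 5^8 * 5^1 = 4 * 5 mod 19
    4 * 5 = 20 = 1 mod 19
  5^9 = 1 mod 19
Result 1: 5 is a quadratic residue mod 19.
5^9 mod 19 = 1

1


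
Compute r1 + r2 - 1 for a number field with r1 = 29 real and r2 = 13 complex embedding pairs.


By Dirichlet's unit theorem:
rank = r1 + r2 - 1
= 29 + 13 - 1
= 41

41


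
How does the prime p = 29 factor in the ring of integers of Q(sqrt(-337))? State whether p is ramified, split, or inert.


K = Q(sqrt(-337)). Since d mod 4 = 3, disc(K) = -1348.
Check p | disc: -1348 mod 29 = 15.
p does not divide disc. Compute Legendre symbol (d/p):
11^((29-1)/2) mod 29 = -1
(d/p) = -1, so p is inert: (p) stays prime with e=1, f=2, g=1.
Therefore p is inert.

inert


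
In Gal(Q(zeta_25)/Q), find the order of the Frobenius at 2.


The Frobenius at p in Gal(Q(zeta_n)/Q) = (Z/nZ)* is the class of p, so its order is ord_25(2), the smallest k >= 1 with 2^k = 1 mod 25.
n = 25 = 5^2, phi(25) = 20; the order divides phi(n).
Divisors of 20: 1, 2, 4, 5, 10, 20
Repeated squaring mod 25: 2^1 = 2, 2^2 = 4, 2^4 = 16, 2^8 = 6, 2^16 = 11
Test divisors in increasing order:
  k=1: 2^1 = 2 mod 25
  k=2: 2^2 = 4 mod 25
  k=4: 2^4 = 16 mod 25
  k=5: 2^5 = 16 * 2 = 7 mod 25
  k=10: 2^10 = 6 * 4 = 24 mod 25
  k=20: 2^20 = 11 * 16 = 1 mod 25  <- first divisor giving 1
Order = 20

20


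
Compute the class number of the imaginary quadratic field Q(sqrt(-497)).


K = Q(sqrt(-497)). d mod 4 = 3, so D = disc(K) = 4d = -1988
h(K) equals the number of primitive reduced positive-definite forms (a, b, c) = a*x^2 + b*x*y + c*y^2 with b^2 - 4ac = D,
where reduced means |b| <= a <= c, with b >= 0 whenever |b| = a or a = c, and primitive means gcd(a, b, c) = 1.
Reduced forces 3a^2 <= |D| = 1988, so 1 <= a <= 25; b must have the parity of D, and c = (b^2 - D)/(4a) must be an integer >= a.
Enumerate a = 1..25, b in [-a, a]:
  a=1: (1, 0, 497)  [1]
  a=2: (2, 2, 249)  [1]
  a=3: (3, -2, 166), (3, 2, 166)  [2]
  a=4..5: none
  a=6: (6, -2, 83), (6, 2, 83)  [2]
  a=7: (7, 0, 71)  [1]
  a=8: none
  a=9: (9, -8, 57), (9, 8, 57)  [2]
  a=10: none
  a=11: (11, -6, 46), (11, 6, 46)  [2]
  a=12: none
  a=13: (13, -12, 41), (13, 12, 41)  [2]
  a=14: (14, 14, 39)  [1]
  a=15..16: none
  a=17: (17, -16, 33), (17, 16, 33)  [2]
  a=18: (18, -10, 29), (18, 10, 29)  [2]
  a=19: (19, -8, 27), (19, 8, 27)  [2]
  a=20: none
  a=21: (21, -14, 26), (21, 14, 26)  [2]
  a=22: (22, -6, 23), (22, 6, 23)  [2]
  a=23..25: none
Total reduced forms: 1 + 1 + 2 + 2 + 1 + 2 + 2 + 2 + 1 + 2 + 2 + 2 + 2 + 2 = 24
h = 24

24


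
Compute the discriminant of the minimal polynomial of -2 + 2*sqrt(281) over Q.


The element -2 + 2*sqrt(281) has minimal polynomial:
x^2 + 4*x - 1120
Discriminant = (4)^2 - 4*(-1120)
= 16 + 4480
= 4496

4496


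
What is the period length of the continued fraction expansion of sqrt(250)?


Run the CF algorithm for sqrt(250).
a_0 = floor(sqrt(250)) = 15; set m_0=0, q_0=1.
Recurrence: m' = q*a - m,  q' = (d - m'^2)/q,  a' = floor((a_0 + m')/q').
  step 1: m=15, q=25, a=1
  step 2: m=10, q=6, a=4
  step 3: m=14, q=9, a=3
  step 4: m=13, q=9, a=3
  step 5: m=14, q=6, a=4
  step 6: m=10, q=25, a=1
  step 7: m=15, q=1, a=30
a_7 = 2*a_0 = 30, so the period closes here.
sqrt(250) = [15; 1, 4, 3, 3, 4, 1, 30]
Period length = 7

7


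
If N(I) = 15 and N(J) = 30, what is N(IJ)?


N(IJ) = N(I) * N(J)
= 15 * 30
= 450

450


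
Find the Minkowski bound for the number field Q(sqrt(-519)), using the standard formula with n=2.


d = -519, d mod 4 = 1, so disc(K) = d = -519; |disc(K)| = 519
Imaginary quadratic field, so n = 2, s = r2 = 1, r1 = 0
M = (n!/n^n) * (4/pi)^s * sqrt(|disc(K)|) = (2!/2^2) * (4/pi)^1 * sqrt(519)
= 0.5 * 1.273240 * 22.781571
= 14.5032

14.5032


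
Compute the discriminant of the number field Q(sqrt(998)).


For K = Q(sqrt(d)) with d squarefree: disc(K) = d if d = 1 mod 4, and disc(K) = 4d if d = 2 or 3 mod 4.
Here d = 998, and d mod 4 = 2.
d = 2 mod 4, not 1 (O_K = Z[sqrt(d)]), so disc(K) = 4d = 4 * (998) = 3992

3992


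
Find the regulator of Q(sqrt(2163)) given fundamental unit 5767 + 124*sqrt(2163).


epsilon = 5767 + 124*sqrt(2163)
= 11533.9999
R = ln(11533.9999)
= 9.3531

9.3531


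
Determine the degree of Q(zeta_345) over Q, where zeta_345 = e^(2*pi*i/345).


The degree equals Euler's totient phi(345).
345 = 3 * 5 * 23
phi(345) = 176

176


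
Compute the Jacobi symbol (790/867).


Compute (790/867) via quadratic reciprocity:
  pull out 2: (2/867) = -1  (since 867 mod 8 = 3)
  reciprocity: (395/867) -> -(867/395)
  reduce: (77/395)
  reciprocity: (77/395) -> +(395/77)
  reduce: (10/77)
  pull out 2: (2/77) = -1  (since 77 mod 8 = 5)
  reciprocity: (5/77) -> +(77/5)
  reduce: (2/5)
  pull out 2: (2/5) = -1  (since 5 mod 8 = 5)
  (1/5) = 1
Product of signs = 1

1


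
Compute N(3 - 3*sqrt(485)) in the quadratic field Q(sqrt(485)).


N(a + b*sqrt(d)) = a^2 - d*b^2
= (3)^2 - (485)*(-3)^2
= 9 - 4365
= -4356

-4356


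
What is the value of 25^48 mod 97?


p = 97 is prime and the exponent is (p-1)/2 = 48, so by Euler's criterion 25^48 = (25/97) = +1 or -1 mod 97.
Compute by square-and-multiply:
  48 = 32 + 16 (binary 110000)
  Repeated squaring mod 97: 25^1 = 25, 25^2 = 43, 25^4 = 6, 25^8 = 36, 25^16 = 35, 25^32 = 61
  25^48 = 25^32 * 25^16 = 61 * 35 mod 97
    61 * 35 = 2135 = 1 mod 97
  25^48 = 1 mod 97
Result 1: 25 is a quadratic residue mod 97.
25^48 mod 97 = 1

1


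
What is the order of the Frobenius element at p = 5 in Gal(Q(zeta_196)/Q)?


The Frobenius at p in Gal(Q(zeta_n)/Q) = (Z/nZ)* is the class of p, so its order is ord_196(5), the smallest k >= 1 with 5^k = 1 mod 196.
n = 196 = 2^2 * 7^2, phi(196) = 84; the order divides phi(n).
Divisors of 84: 1, 2, 3, 4, 6, 7, 12, 14, 21, 28, 42, 84
Repeated squaring mod 196: 5^1 = 5, 5^2 = 25, 5^4 = 37, 5^8 = 193, 5^16 = 9, 5^32 = 81, 5^64 = 93
Test divisors in increasing order:
  k=1: 5^1 = 5 mod 196
  k=2: 5^2 = 25 mod 196
  k=3: 5^3 = 25 * 5 = 125 mod 196
  k=4: 5^4 = 37 mod 196
  k=6: 5^6 = 37 * 25 = 141 mod 196
  k=7: 5^7 = 37 * 25 * 5 = 117 mod 196
  k=12: 5^12 = 193 * 37 = 85 mod 196
  k=14: 5^14 = 193 * 37 * 25 = 165 mod 196
  k=21: 5^21 = 9 * 37 * 5 = 97 mod 196
  k=28: 5^28 = 9 * 193 * 37 = 177 mod 196
  k=42: 5^42 = 81 * 193 * 25 = 1 mod 196  <- first divisor giving 1
Order = 42

42


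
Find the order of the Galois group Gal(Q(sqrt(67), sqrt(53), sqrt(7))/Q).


The 3 square roots of distinct primes are multiplicatively independent over Q,
so [K:Q] = 2^3 and Gal(K/Q) is isomorphic to (Z/2Z)^3.
|Gal| = 2^3 = 8

8


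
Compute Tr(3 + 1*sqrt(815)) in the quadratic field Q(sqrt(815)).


Tr(a + b*sqrt(d)) = (a + b*sqrt(d)) + (a - b*sqrt(d)) = 2a
= 2 * (3)
= 6

6


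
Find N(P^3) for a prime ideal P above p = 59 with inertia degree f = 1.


N(P^a) = p^(a*f)
= 59^(3*1)
= 59^3
= 205379

205379


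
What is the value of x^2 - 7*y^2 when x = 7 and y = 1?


x^2 - d*y^2
= 7^2 - 7*1^2
= 49 - 7
= 42

42


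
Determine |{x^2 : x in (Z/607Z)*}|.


For prime p, the number of non-zero quadratic residues is (p-1)/2.
= (607-1)/2
= 303

303


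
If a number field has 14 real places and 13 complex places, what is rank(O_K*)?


By Dirichlet's unit theorem:
rank = r1 + r2 - 1
= 14 + 13 - 1
= 26

26


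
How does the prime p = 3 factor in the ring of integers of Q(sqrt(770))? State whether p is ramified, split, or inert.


K = Q(sqrt(770)). Since d mod 4 = 2, disc(K) = 3080.
Check p | disc: 3080 mod 3 = 2.
p does not divide disc. Compute Legendre symbol (d/p):
2^((3-1)/2) mod 3 = -1
(d/p) = -1, so p is inert: (p) stays prime with e=1, f=2, g=1.
Therefore p is inert.

inert


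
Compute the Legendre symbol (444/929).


p = 929 is prime, so compute (444/929) with the reciprocity algorithm (Jacobi-symbol steps: pull out 2s via (2/n), flip via reciprocity, reduce):
  pull out 2: (2/929) = +1  (since 929 mod 8 = 1)
  pull out 2: (2/929) = +1  (since 929 mod 8 = 1)
  reciprocity: (111/929) -> +(929/111)
  reduce: (41/111)
  reciprocity: (41/111) -> +(111/41)
  reduce: (29/41)
  reciprocity: (29/41) -> +(41/29)
  reduce: (12/29)
  pull out 2: (2/29) = -1  (since 29 mod 8 = 5)
  pull out 2: (2/29) = -1  (since 29 mod 8 = 5)
  reciprocity: (3/29) -> +(29/3)
  reduce: (2/3)
  pull out 2: (2/3) = -1  (since 3 mod 8 = 3)
  (1/3) = 1
Product of signs = -1
(444/929) = -1

-1


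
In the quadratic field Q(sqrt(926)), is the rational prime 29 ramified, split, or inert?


K = Q(sqrt(926)). Since d mod 4 = 2, disc(K) = 3704.
Check p | disc: 3704 mod 29 = 21.
p does not divide disc. Compute Legendre symbol (d/p):
27^((29-1)/2) mod 29 = -1
(d/p) = -1, so p is inert: (p) stays prime with e=1, f=2, g=1.
Therefore p is inert.

inert


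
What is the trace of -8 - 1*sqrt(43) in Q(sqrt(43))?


Tr(a + b*sqrt(d)) = (a + b*sqrt(d)) + (a - b*sqrt(d)) = 2a
= 2 * (-8)
= -16

-16


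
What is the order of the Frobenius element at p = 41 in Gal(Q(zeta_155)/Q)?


The Frobenius at p in Gal(Q(zeta_n)/Q) = (Z/nZ)* is the class of p, so its order is ord_155(41), the smallest k >= 1 with 41^k = 1 mod 155.
n = 155 = 5 * 31, phi(155) = 120; the order divides phi(n).
Divisors of 120: 1, 2, 3, 4, 5, 6, 8, 10, 12, 15, 20, 24, 30, 40, 60, 120
Repeated squaring mod 155: 41^1 = 41, 41^2 = 131, 41^4 = 111, 41^8 = 76, 41^16 = 41, 41^32 = 131, 41^64 = 111
Test divisors in increasing order:
  k=1: 41^1 = 41 mod 155
  k=2: 41^2 = 131 mod 155
  k=3: 41^3 = 131 * 41 = 101 mod 155
  k=4: 41^4 = 111 mod 155
  k=5: 41^5 = 111 * 41 = 56 mod 155
  k=6: 41^6 = 111 * 131 = 126 mod 155
  k=8: 41^8 = 76 mod 155
  k=10: 41^10 = 76 * 131 = 36 mod 155
  k=12: 41^12 = 76 * 111 = 66 mod 155
  k=15: 41^15 = 76 * 111 * 131 * 41 = 1 mod 155  <- first divisor giving 1
Order = 15

15


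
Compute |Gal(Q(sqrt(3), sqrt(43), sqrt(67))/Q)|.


The 3 square roots of distinct primes are multiplicatively independent over Q,
so [K:Q] = 2^3 and Gal(K/Q) is isomorphic to (Z/2Z)^3.
|Gal| = 2^3 = 8

8


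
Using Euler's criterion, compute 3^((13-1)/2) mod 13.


p = 13 is prime and the exponent is (p-1)/2 = 6, so by Euler's criterion 3^6 = (3/13) = +1 or -1 mod 13.
Compute by square-and-multiply:
  6 = 4 + 2 (binary 110)
  Repeated squaring mod 13: 3^1 = 3, 3^2 = 9, 3^4 = 3
  3^6 = 3^4 * 3^2 = 3 * 9 mod 13
    3 * 9 = 27 = 1 mod 13
  3^6 = 1 mod 13
Result 1: 3 is a quadratic residue mod 13.
3^6 mod 13 = 1

1


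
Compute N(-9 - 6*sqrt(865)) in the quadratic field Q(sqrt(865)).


N(a + b*sqrt(d)) = a^2 - d*b^2
= (-9)^2 - (865)*(-6)^2
= 81 - 31140
= -31059

-31059


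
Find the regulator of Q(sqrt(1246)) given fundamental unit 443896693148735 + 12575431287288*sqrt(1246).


epsilon = 443896693148735 + 12575431287288*sqrt(1246)
= 8.8779e+14
R = ln(8.8779e+14)
= 34.4198

34.4198


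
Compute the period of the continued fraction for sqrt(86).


Run the CF algorithm for sqrt(86).
a_0 = floor(sqrt(86)) = 9; set m_0=0, q_0=1.
Recurrence: m' = q*a - m,  q' = (d - m'^2)/q,  a' = floor((a_0 + m')/q').
  step 1: m=9, q=5, a=3
  step 2: m=6, q=10, a=1
  step 3: m=4, q=7, a=1
  step 4: m=3, q=11, a=1
  step 5: m=8, q=2, a=8
  step 6: m=8, q=11, a=1
  step 7: m=3, q=7, a=1
  step 8: m=4, q=10, a=1
  step 9: m=6, q=5, a=3
  step 10: m=9, q=1, a=18
a_10 = 2*a_0 = 18, so the period closes here.
sqrt(86) = [9; 3, 1, 1, 1, 8, 1, 1, 1, 3, 18]
Period length = 10

10


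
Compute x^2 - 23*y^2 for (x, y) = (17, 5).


x^2 - d*y^2
= 17^2 - 23*5^2
= 289 - 575
= -286

-286


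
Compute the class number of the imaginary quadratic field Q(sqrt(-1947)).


K = Q(sqrt(-1947)). d mod 4 = 1, so D = disc(K) = d = -1947
h(K) equals the number of primitive reduced positive-definite forms (a, b, c) = a*x^2 + b*x*y + c*y^2 with b^2 - 4ac = D,
where reduced means |b| <= a <= c, with b >= 0 whenever |b| = a or a = c, and primitive means gcd(a, b, c) = 1.
Reduced forces 3a^2 <= |D| = 1947, so 1 <= a <= 25; b must have the parity of D, and c = (b^2 - D)/(4a) must be an integer >= a.
Enumerate a = 1..25, b in [-a, a]:
  a=1: (1, 1, 487)  [1]
  a=2: none
  a=3: (3, 3, 163)  [1]
  a=4..10: none
  a=11: (11, 11, 47)  [1]
  a=12: none
  a=13: (13, -9, 39), (13, 9, 39)  [2]
  a=14..16: none
  a=17: (17, -5, 29), (17, 5, 29)  [2]
  a=18..22: none
  a=23: (23, 13, 23)  [1]
  a=24..25: none
Total reduced forms: 1 + 1 + 1 + 2 + 2 + 1 = 8
h = 8

8


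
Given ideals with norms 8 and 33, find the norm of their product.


N(IJ) = N(I) * N(J)
= 8 * 33
= 264

264


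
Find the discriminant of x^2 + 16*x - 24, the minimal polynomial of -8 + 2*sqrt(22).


The element -8 + 2*sqrt(22) has minimal polynomial:
x^2 + 16*x - 24
Discriminant = (16)^2 - 4*(-24)
= 256 + 96
= 352

352


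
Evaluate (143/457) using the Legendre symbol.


p = 457 is prime, so compute (143/457) with the reciprocity algorithm (Jacobi-symbol steps: pull out 2s via (2/n), flip via reciprocity, reduce):
  reciprocity: (143/457) -> +(457/143)
  reduce: (28/143)
  pull out 2: (2/143) = +1  (since 143 mod 8 = 7)
  pull out 2: (2/143) = +1  (since 143 mod 8 = 7)
  reciprocity: (7/143) -> -(143/7)
  reduce: (3/7)
  reciprocity: (3/7) -> -(7/3)
  reduce: (1/3)
  (1/3) = 1
Product of signs = 1
(143/457) = 1

1


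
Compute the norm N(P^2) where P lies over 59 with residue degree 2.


N(P^a) = p^(a*f)
= 59^(2*2)
= 59^4
= 12117361

12117361


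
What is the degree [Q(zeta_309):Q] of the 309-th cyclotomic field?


The degree equals Euler's totient phi(309).
309 = 3 * 103
phi(309) = 204

204


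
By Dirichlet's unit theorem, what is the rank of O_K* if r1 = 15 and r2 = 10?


By Dirichlet's unit theorem:
rank = r1 + r2 - 1
= 15 + 10 - 1
= 24

24


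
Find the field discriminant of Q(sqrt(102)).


For K = Q(sqrt(d)) with d squarefree: disc(K) = d if d = 1 mod 4, and disc(K) = 4d if d = 2 or 3 mod 4.
Here d = 102, and d mod 4 = 2.
d = 2 mod 4, not 1 (O_K = Z[sqrt(d)]), so disc(K) = 4d = 4 * (102) = 408

408


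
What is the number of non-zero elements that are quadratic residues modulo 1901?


For prime p, the number of non-zero quadratic residues is (p-1)/2.
= (1901-1)/2
= 950

950


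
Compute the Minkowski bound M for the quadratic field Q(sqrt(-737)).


d = -737, d mod 4 = 3, so disc(K) = 4d = -2948; |disc(K)| = 2948
Imaginary quadratic field, so n = 2, s = r2 = 1, r1 = 0
M = (n!/n^n) * (4/pi)^s * sqrt(|disc(K)|) = (2!/2^2) * (4/pi)^1 * sqrt(2948)
= 0.5 * 1.273240 * 54.295488
= 34.5656

34.5656


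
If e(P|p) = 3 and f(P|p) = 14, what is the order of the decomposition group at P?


|D_P| = e * f
= 3 * 14
= 42

42


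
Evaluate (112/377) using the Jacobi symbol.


Compute (112/377) via quadratic reciprocity:
  pull out 2: (2/377) = +1  (since 377 mod 8 = 1)
  pull out 2: (2/377) = +1  (since 377 mod 8 = 1)
  pull out 2: (2/377) = +1  (since 377 mod 8 = 1)
  pull out 2: (2/377) = +1  (since 377 mod 8 = 1)
  reciprocity: (7/377) -> +(377/7)
  reduce: (6/7)
  pull out 2: (2/7) = +1  (since 7 mod 8 = 7)
  reciprocity: (3/7) -> -(7/3)
  reduce: (1/3)
  (1/3) = 1
Product of signs = -1

-1


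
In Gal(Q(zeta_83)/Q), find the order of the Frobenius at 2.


The Frobenius at p in Gal(Q(zeta_n)/Q) = (Z/nZ)* is the class of p, so its order is ord_83(2), the smallest k >= 1 with 2^k = 1 mod 83.
n = 83 = 83, phi(83) = 82; the order divides phi(n).
Divisors of 82: 1, 2, 41, 82
Repeated squaring mod 83: 2^1 = 2, 2^2 = 4, 2^4 = 16, 2^8 = 7, 2^16 = 49, 2^32 = 77, 2^64 = 36
Test divisors in increasing order:
  k=1: 2^1 = 2 mod 83
  k=2: 2^2 = 4 mod 83
  k=41: 2^41 = 77 * 7 * 2 = 82 mod 83
  k=82: 2^82 = 36 * 49 * 4 = 1 mod 83  <- first divisor giving 1
Order = 82

82


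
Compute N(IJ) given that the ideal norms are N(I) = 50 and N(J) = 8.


N(IJ) = N(I) * N(J)
= 50 * 8
= 400

400


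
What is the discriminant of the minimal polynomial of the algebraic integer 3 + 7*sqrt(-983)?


The element 3 + 7*sqrt(-983) has minimal polynomial:
x^2 - 6*x + 48176
Discriminant = (-6)^2 - 4*(48176)
= 36 - 192704
= -192668

-192668


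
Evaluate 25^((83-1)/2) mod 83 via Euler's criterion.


p = 83 is prime and the exponent is (p-1)/2 = 41, so by Euler's criterion 25^41 = (25/83) = +1 or -1 mod 83.
Compute by square-and-multiply:
  41 = 32 + 8 + 1 (binary 101001)
  Repeated squaring mod 83: 25^1 = 25, 25^2 = 44, 25^4 = 27, 25^8 = 65, 25^16 = 75, 25^32 = 64
  25^41 = 25^32 * 25^8 * 25^1 = 64 * 65 * 25 mod 83
    64 * 65 = 4160 = 10 mod 83
    10 * 25 = 250 = 1 mod 83
  25^41 = 1 mod 83
Result 1: 25 is a quadratic residue mod 83.
25^41 mod 83 = 1

1


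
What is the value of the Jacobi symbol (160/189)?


Compute (160/189) via quadratic reciprocity:
  pull out 2: (2/189) = -1  (since 189 mod 8 = 5)
  pull out 2: (2/189) = -1  (since 189 mod 8 = 5)
  pull out 2: (2/189) = -1  (since 189 mod 8 = 5)
  pull out 2: (2/189) = -1  (since 189 mod 8 = 5)
  pull out 2: (2/189) = -1  (since 189 mod 8 = 5)
  reciprocity: (5/189) -> +(189/5)
  reduce: (4/5)
  pull out 2: (2/5) = -1  (since 5 mod 8 = 5)
  pull out 2: (2/5) = -1  (since 5 mod 8 = 5)
  (1/5) = 1
Product of signs = -1

-1


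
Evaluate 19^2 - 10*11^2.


x^2 - d*y^2
= 19^2 - 10*11^2
= 361 - 1210
= -849

-849


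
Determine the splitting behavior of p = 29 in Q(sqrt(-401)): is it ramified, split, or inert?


K = Q(sqrt(-401)). Since d mod 4 = 3, disc(K) = -1604.
Check p | disc: -1604 mod 29 = 20.
p does not divide disc. Compute Legendre symbol (d/p):
5^((29-1)/2) mod 29 = 1
(d/p) = 1, so p splits: (p) = P*P' with e=1, f=1, g=2.
Therefore p is split.

split


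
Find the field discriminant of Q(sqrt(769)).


For K = Q(sqrt(d)) with d squarefree: disc(K) = d if d = 1 mod 4, and disc(K) = 4d if d = 2 or 3 mod 4.
Here d = 769, and d mod 4 = 1.
d = 1 mod 4 (O_K = Z[(1+sqrt(d))/2]), so disc(K) = d = 769

769


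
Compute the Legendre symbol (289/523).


p = 523 is prime, so compute (289/523) with the reciprocity algorithm (Jacobi-symbol steps: pull out 2s via (2/n), flip via reciprocity, reduce):
  reciprocity: (289/523) -> +(523/289)
  reduce: (234/289)
  pull out 2: (2/289) = +1  (since 289 mod 8 = 1)
  reciprocity: (117/289) -> +(289/117)
  reduce: (55/117)
  reciprocity: (55/117) -> +(117/55)
  reduce: (7/55)
  reciprocity: (7/55) -> -(55/7)
  reduce: (6/7)
  pull out 2: (2/7) = +1  (since 7 mod 8 = 7)
  reciprocity: (3/7) -> -(7/3)
  reduce: (1/3)
  (1/3) = 1
Product of signs = 1
(289/523) = 1

1


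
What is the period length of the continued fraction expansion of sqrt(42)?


Run the CF algorithm for sqrt(42).
a_0 = floor(sqrt(42)) = 6; set m_0=0, q_0=1.
Recurrence: m' = q*a - m,  q' = (d - m'^2)/q,  a' = floor((a_0 + m')/q').
  step 1: m=6, q=6, a=2
  step 2: m=6, q=1, a=12
a_2 = 2*a_0 = 12, so the period closes here.
sqrt(42) = [6; 2, 12]
Period length = 2

2


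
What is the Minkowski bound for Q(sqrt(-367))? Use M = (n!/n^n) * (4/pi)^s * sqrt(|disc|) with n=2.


d = -367, d mod 4 = 1, so disc(K) = d = -367; |disc(K)| = 367
Imaginary quadratic field, so n = 2, s = r2 = 1, r1 = 0
M = (n!/n^n) * (4/pi)^s * sqrt(|disc(K)|) = (2!/2^2) * (4/pi)^1 * sqrt(367)
= 0.5 * 1.273240 * 19.157244
= 12.1959

12.1959


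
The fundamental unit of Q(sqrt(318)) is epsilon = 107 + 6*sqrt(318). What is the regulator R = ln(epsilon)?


epsilon = 107 + 6*sqrt(318)
= 213.9953
R = ln(213.9953)
= 5.3660

5.3660


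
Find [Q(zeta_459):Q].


The degree equals Euler's totient phi(459).
459 = 3^3 * 17
phi(459) = 288

288


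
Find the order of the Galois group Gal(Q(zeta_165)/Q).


|Gal(Q(zeta_165)/Q)| = phi(165)
= 80

80


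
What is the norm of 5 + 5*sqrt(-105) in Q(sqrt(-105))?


N(a + b*sqrt(d)) = a^2 - d*b^2
= (5)^2 - (-105)*(5)^2
= 25 + 2625
= 2650

2650


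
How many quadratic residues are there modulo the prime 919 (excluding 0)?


For prime p, the number of non-zero quadratic residues is (p-1)/2.
= (919-1)/2
= 459

459


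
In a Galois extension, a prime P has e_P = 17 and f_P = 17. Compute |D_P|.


|D_P| = e * f
= 17 * 17
= 289

289


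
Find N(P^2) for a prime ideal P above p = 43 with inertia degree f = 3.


N(P^a) = p^(a*f)
= 43^(2*3)
= 43^6
= 6321363049

6321363049


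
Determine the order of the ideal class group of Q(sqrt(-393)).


K = Q(sqrt(-393)). d mod 4 = 3, so D = disc(K) = 4d = -1572
h(K) equals the number of primitive reduced positive-definite forms (a, b, c) = a*x^2 + b*x*y + c*y^2 with b^2 - 4ac = D,
where reduced means |b| <= a <= c, with b >= 0 whenever |b| = a or a = c, and primitive means gcd(a, b, c) = 1.
Reduced forces 3a^2 <= |D| = 1572, so 1 <= a <= 22; b must have the parity of D, and c = (b^2 - D)/(4a) must be an integer >= a.
Enumerate a = 1..22, b in [-a, a]:
  a=1: (1, 0, 393)  [1]
  a=2: (2, 2, 197)  [1]
  a=3: (3, 0, 131)  [1]
  a=4..5: none
  a=6: (6, 6, 67)  [1]
  a=7..10: none
  a=11: (11, -10, 38), (11, 10, 38)  [2]
  a=12: none
  a=13: (13, -12, 33), (13, 12, 33)  [2]
  a=14..16: none
  a=17: (17, -14, 26), (17, 14, 26)  [2]
  a=18: none
  a=19: (19, -10, 22), (19, 10, 22)  [2]
  a=20..22: none
Total reduced forms: 1 + 1 + 1 + 1 + 2 + 2 + 2 + 2 = 12
h = 12

12


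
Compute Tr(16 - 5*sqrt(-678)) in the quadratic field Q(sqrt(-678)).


Tr(a + b*sqrt(d)) = (a + b*sqrt(d)) + (a - b*sqrt(d)) = 2a
= 2 * (16)
= 32

32


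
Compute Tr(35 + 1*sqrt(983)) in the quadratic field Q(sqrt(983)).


Tr(a + b*sqrt(d)) = (a + b*sqrt(d)) + (a - b*sqrt(d)) = 2a
= 2 * (35)
= 70

70


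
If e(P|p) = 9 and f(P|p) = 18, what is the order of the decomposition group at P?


|D_P| = e * f
= 9 * 18
= 162

162


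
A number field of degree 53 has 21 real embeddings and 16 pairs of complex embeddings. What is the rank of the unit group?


By Dirichlet's unit theorem:
rank = r1 + r2 - 1
= 21 + 16 - 1
= 36

36


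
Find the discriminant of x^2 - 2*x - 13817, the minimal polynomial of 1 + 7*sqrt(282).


The element 1 + 7*sqrt(282) has minimal polynomial:
x^2 - 2*x - 13817
Discriminant = (-2)^2 - 4*(-13817)
= 4 + 55268
= 55272

55272


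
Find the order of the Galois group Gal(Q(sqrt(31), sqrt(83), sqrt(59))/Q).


The 3 square roots of distinct primes are multiplicatively independent over Q,
so [K:Q] = 2^3 and Gal(K/Q) is isomorphic to (Z/2Z)^3.
|Gal| = 2^3 = 8

8


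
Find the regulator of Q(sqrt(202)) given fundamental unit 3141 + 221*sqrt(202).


epsilon = 3141 + 221*sqrt(202)
= 6282.0002
R = ln(6282.0002)
= 8.7454

8.7454


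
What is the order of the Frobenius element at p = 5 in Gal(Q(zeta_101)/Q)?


The Frobenius at p in Gal(Q(zeta_n)/Q) = (Z/nZ)* is the class of p, so its order is ord_101(5), the smallest k >= 1 with 5^k = 1 mod 101.
n = 101 = 101, phi(101) = 100; the order divides phi(n).
Divisors of 100: 1, 2, 4, 5, 10, 20, 25, 50, 100
Repeated squaring mod 101: 5^1 = 5, 5^2 = 25, 5^4 = 19, 5^8 = 58, 5^16 = 31, 5^32 = 52, 5^64 = 78
Test divisors in increasing order:
  k=1: 5^1 = 5 mod 101
  k=2: 5^2 = 25 mod 101
  k=4: 5^4 = 19 mod 101
  k=5: 5^5 = 19 * 5 = 95 mod 101
  k=10: 5^10 = 58 * 25 = 36 mod 101
  k=20: 5^20 = 31 * 19 = 84 mod 101
  k=25: 5^25 = 31 * 58 * 5 = 1 mod 101  <- first divisor giving 1
Order = 25

25


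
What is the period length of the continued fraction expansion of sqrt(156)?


Run the CF algorithm for sqrt(156).
a_0 = floor(sqrt(156)) = 12; set m_0=0, q_0=1.
Recurrence: m' = q*a - m,  q' = (d - m'^2)/q,  a' = floor((a_0 + m')/q').
  step 1: m=12, q=12, a=2
  step 2: m=12, q=1, a=24
a_2 = 2*a_0 = 24, so the period closes here.
sqrt(156) = [12; 2, 24]
Period length = 2

2


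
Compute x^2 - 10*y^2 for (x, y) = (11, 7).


x^2 - d*y^2
= 11^2 - 10*7^2
= 121 - 490
= -369

-369


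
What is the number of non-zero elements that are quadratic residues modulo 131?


For prime p, the number of non-zero quadratic residues is (p-1)/2.
= (131-1)/2
= 65

65


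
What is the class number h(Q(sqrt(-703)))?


K = Q(sqrt(-703)). d mod 4 = 1, so D = disc(K) = d = -703
h(K) equals the number of primitive reduced positive-definite forms (a, b, c) = a*x^2 + b*x*y + c*y^2 with b^2 - 4ac = D,
where reduced means |b| <= a <= c, with b >= 0 whenever |b| = a or a = c, and primitive means gcd(a, b, c) = 1.
Reduced forces 3a^2 <= |D| = 703, so 1 <= a <= 15; b must have the parity of D, and c = (b^2 - D)/(4a) must be an integer >= a.
Enumerate a = 1..15, b in [-a, a]:
  a=1: (1, 1, 176)  [1]
  a=2: (2, -1, 88), (2, 1, 88)  [2]
  a=3: none
  a=4: (4, -1, 44), (4, 1, 44)  [2]
  a=5..6: none
  a=7: (7, -5, 26), (7, 5, 26)  [2]
  a=8: (8, -1, 22), (8, 1, 22)  [2]
  a=9..10: none
  a=11: (11, -1, 16), (11, 1, 16)  [2]
  a=12: none
  a=13: (13, -5, 14), (13, 5, 14)  [2]
  a=14: (14, 9, 14)  [1]
  a=15: none
Total reduced forms: 1 + 2 + 2 + 2 + 2 + 2 + 2 + 1 = 14
h = 14

14


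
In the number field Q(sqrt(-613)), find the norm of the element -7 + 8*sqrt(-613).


N(a + b*sqrt(d)) = a^2 - d*b^2
= (-7)^2 - (-613)*(8)^2
= 49 + 39232
= 39281

39281


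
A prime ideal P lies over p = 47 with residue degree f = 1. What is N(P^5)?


N(P^a) = p^(a*f)
= 47^(5*1)
= 47^5
= 229345007

229345007


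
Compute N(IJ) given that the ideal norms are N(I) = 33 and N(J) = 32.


N(IJ) = N(I) * N(J)
= 33 * 32
= 1056

1056


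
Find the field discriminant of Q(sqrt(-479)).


For K = Q(sqrt(d)) with d squarefree: disc(K) = d if d = 1 mod 4, and disc(K) = 4d if d = 2 or 3 mod 4.
Here d = -479, and d mod 4 = 1.
d = 1 mod 4 (O_K = Z[(1+sqrt(d))/2]), so disc(K) = d = -479

-479


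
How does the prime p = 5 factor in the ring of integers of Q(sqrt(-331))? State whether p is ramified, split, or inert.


K = Q(sqrt(-331)). Since d mod 4 = 1, disc(K) = -331.
Check p | disc: -331 mod 5 = 4.
p does not divide disc. Compute Legendre symbol (d/p):
4^((5-1)/2) mod 5 = 1
(d/p) = 1, so p splits: (p) = P*P' with e=1, f=1, g=2.
Therefore p is split.

split


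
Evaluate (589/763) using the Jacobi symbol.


Compute (589/763) via quadratic reciprocity:
  reciprocity: (589/763) -> +(763/589)
  reduce: (174/589)
  pull out 2: (2/589) = -1  (since 589 mod 8 = 5)
  reciprocity: (87/589) -> +(589/87)
  reduce: (67/87)
  reciprocity: (67/87) -> -(87/67)
  reduce: (20/67)
  pull out 2: (2/67) = -1  (since 67 mod 8 = 3)
  pull out 2: (2/67) = -1  (since 67 mod 8 = 3)
  reciprocity: (5/67) -> +(67/5)
  reduce: (2/5)
  pull out 2: (2/5) = -1  (since 5 mod 8 = 5)
  (1/5) = 1
Product of signs = -1

-1


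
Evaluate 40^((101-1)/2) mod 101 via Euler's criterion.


p = 101 is prime and the exponent is (p-1)/2 = 50, so by Euler's criterion 40^50 = (40/101) = +1 or -1 mod 101.
Compute by square-and-multiply:
  50 = 32 + 16 + 2 (binary 110010)
  Repeated squaring mod 101: 40^1 = 40, 40^2 = 85, 40^4 = 54, 40^8 = 88, 40^16 = 68, 40^32 = 79
  40^50 = 40^32 * 40^16 * 40^2 = 79 * 68 * 85 mod 101
    79 * 68 = 5372 = 19 mod 101
    19 * 85 = 1615 = 100 mod 101
  40^50 = 100 mod 101
Result 100 = p - 1 = -1 mod 101: 40 is a quadratic non-residue mod 101. As a residue in [0, p-1] the value is 100.
40^50 mod 101 = 100

100


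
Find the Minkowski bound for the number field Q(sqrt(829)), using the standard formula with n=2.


d = 829, d mod 4 = 1, so disc(K) = d = 829; |disc(K)| = 829
Real quadratic field, so n = 2, s = r2 = 0, r1 = 2
M = (n!/n^n) * (4/pi)^s * sqrt(|disc(K)|) = (2!/2^2) * (4/pi)^0 * sqrt(829)
= 0.5 * 1.000000 * 28.792360
= 14.3962

14.3962


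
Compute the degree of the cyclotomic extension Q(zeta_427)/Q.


The degree equals Euler's totient phi(427).
427 = 7 * 61
phi(427) = 360

360


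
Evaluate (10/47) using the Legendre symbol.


p = 47 is prime, so compute (10/47) with the reciprocity algorithm (Jacobi-symbol steps: pull out 2s via (2/n), flip via reciprocity, reduce):
  pull out 2: (2/47) = +1  (since 47 mod 8 = 7)
  reciprocity: (5/47) -> +(47/5)
  reduce: (2/5)
  pull out 2: (2/5) = -1  (since 5 mod 8 = 5)
  (1/5) = 1
Product of signs = -1
(10/47) = -1

-1


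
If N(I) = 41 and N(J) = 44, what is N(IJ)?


N(IJ) = N(I) * N(J)
= 41 * 44
= 1804

1804


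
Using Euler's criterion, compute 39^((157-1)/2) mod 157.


p = 157 is prime and the exponent is (p-1)/2 = 78, so by Euler's criterion 39^78 = (39/157) = +1 or -1 mod 157.
Compute by square-and-multiply:
  78 = 64 + 8 + 4 + 2 (binary 1001110)
  Repeated squaring mod 157: 39^1 = 39, 39^2 = 108, 39^4 = 46, 39^8 = 75, 39^16 = 130, 39^32 = 101, 39^64 = 153
  39^78 = 39^64 * 39^8 * 39^4 * 39^2 = 153 * 75 * 46 * 108 mod 157
    153 * 75 = 11475 = 14 mod 157
    14 * 46 = 644 = 16 mod 157
    16 * 108 = 1728 = 1 mod 157
  39^78 = 1 mod 157
Result 1: 39 is a quadratic residue mod 157.
39^78 mod 157 = 1

1


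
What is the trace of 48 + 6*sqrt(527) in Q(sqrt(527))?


Tr(a + b*sqrt(d)) = (a + b*sqrt(d)) + (a - b*sqrt(d)) = 2a
= 2 * (48)
= 96

96


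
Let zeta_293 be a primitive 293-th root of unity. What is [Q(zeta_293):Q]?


The degree equals Euler's totient phi(293).
293 = 293
phi(293) = 292

292


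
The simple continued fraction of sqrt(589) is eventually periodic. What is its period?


Run the CF algorithm for sqrt(589).
a_0 = floor(sqrt(589)) = 24; set m_0=0, q_0=1.
Recurrence: m' = q*a - m,  q' = (d - m'^2)/q,  a' = floor((a_0 + m')/q').
  step 1: m=24, q=13, a=3
  step 2: m=15, q=28, a=1
  step 3: m=13, q=15, a=2
  step 4: m=17, q=20, a=2
  step 5: m=23, q=3, a=15
  step 6: m=22, q=35, a=1
  step 7: m=13, q=12, a=3
  step 8: m=23, q=5, a=9
  step 9: m=22, q=21, a=2
  step 10: m=20, q=9, a=4
  step 11: m=16, q=37, a=1
  step 12: m=21, q=4, a=11
  step 13: m=23, q=15, a=3
  step 14: m=22, q=7, a=6
  step 15: m=20, q=27, a=1
  step 16: m=7, q=20, a=1
  step 17: m=13, q=21, a=1
  step 18: m=8, q=25, a=1
  step 19: m=17, q=12, a=3
  step 20: m=19, q=19, a=2
  step 21: m=19, q=12, a=3
  step 22: m=17, q=25, a=1
  step 23: m=8, q=21, a=1
  step 24: m=13, q=20, a=1
  step 25: m=7, q=27, a=1
  step 26: m=20, q=7, a=6
  step 27: m=22, q=15, a=3
  step 28: m=23, q=4, a=11
  step 29: m=21, q=37, a=1
  step 30: m=16, q=9, a=4
  step 31: m=20, q=21, a=2
  step 32: m=22, q=5, a=9
  step 33: m=23, q=12, a=3
  step 34: m=13, q=35, a=1
  step 35: m=22, q=3, a=15
  step 36: m=23, q=20, a=2
  step 37: m=17, q=15, a=2
  step 38: m=13, q=28, a=1
  step 39: m=15, q=13, a=3
  step 40: m=24, q=1, a=48
a_40 = 2*a_0 = 48, so the period closes here.
sqrt(589) = [24; 3, 1, 2, 2, 15, 1, 3, 9, 2, 4, 1, 11, 3, 6, 1, 1, 1, 1, 3, 2, 3, 1, 1, 1, 1, 6, 3, 11, 1, 4, 2, 9, 3, 1, 15, 2, 2, 1, 3, 48]
Period length = 40

40


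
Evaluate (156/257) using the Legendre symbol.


p = 257 is prime, so compute (156/257) with the reciprocity algorithm (Jacobi-symbol steps: pull out 2s via (2/n), flip via reciprocity, reduce):
  pull out 2: (2/257) = +1  (since 257 mod 8 = 1)
  pull out 2: (2/257) = +1  (since 257 mod 8 = 1)
  reciprocity: (39/257) -> +(257/39)
  reduce: (23/39)
  reciprocity: (23/39) -> -(39/23)
  reduce: (16/23)
  pull out 2: (2/23) = +1  (since 23 mod 8 = 7)
  pull out 2: (2/23) = +1  (since 23 mod 8 = 7)
  pull out 2: (2/23) = +1  (since 23 mod 8 = 7)
  pull out 2: (2/23) = +1  (since 23 mod 8 = 7)
  (1/23) = 1
Product of signs = -1
(156/257) = -1

-1


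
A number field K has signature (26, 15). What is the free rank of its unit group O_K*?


By Dirichlet's unit theorem:
rank = r1 + r2 - 1
= 26 + 15 - 1
= 40

40


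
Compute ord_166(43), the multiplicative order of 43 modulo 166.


We want ord_166(43), the smallest k >= 1 with 43^k = 1 mod 166.
n = 166 = 2 * 83, phi(166) = 82; the order divides phi(n).
Divisors of 82: 1, 2, 41, 82
Repeated squaring mod 166: 43^1 = 43, 43^2 = 23, 43^4 = 31, 43^8 = 131, 43^16 = 63, 43^32 = 151, 43^64 = 59
Test divisors in increasing order:
  k=1: 43^1 = 43 mod 166
  k=2: 43^2 = 23 mod 166
  k=41: 43^41 = 151 * 131 * 43 = 165 mod 166
  k=82: 43^82 = 59 * 63 * 23 = 1 mod 166  <- first divisor giving 1
Order = 82

82


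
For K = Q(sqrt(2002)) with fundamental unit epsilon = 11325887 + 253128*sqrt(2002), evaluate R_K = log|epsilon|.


epsilon = 11325887 + 253128*sqrt(2002)
= 2.2652e+07
R = ln(2.2652e+07)
= 16.9357

16.9357


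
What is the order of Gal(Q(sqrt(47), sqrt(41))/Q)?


The 2 square roots of distinct primes are multiplicatively independent over Q,
so [K:Q] = 2^2 and Gal(K/Q) is isomorphic to (Z/2Z)^2.
|Gal| = 2^2 = 4

4


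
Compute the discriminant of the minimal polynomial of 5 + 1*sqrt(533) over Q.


The element 5 + 1*sqrt(533) has minimal polynomial:
x^2 - 10*x - 508
Discriminant = (-10)^2 - 4*(-508)
= 100 + 2032
= 2132

2132


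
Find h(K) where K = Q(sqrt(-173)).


K = Q(sqrt(-173)). d mod 4 = 3, so D = disc(K) = 4d = -692
h(K) equals the number of primitive reduced positive-definite forms (a, b, c) = a*x^2 + b*x*y + c*y^2 with b^2 - 4ac = D,
where reduced means |b| <= a <= c, with b >= 0 whenever |b| = a or a = c, and primitive means gcd(a, b, c) = 1.
Reduced forces 3a^2 <= |D| = 692, so 1 <= a <= 15; b must have the parity of D, and c = (b^2 - D)/(4a) must be an integer >= a.
Enumerate a = 1..15, b in [-a, a]:
  a=1: (1, 0, 173)  [1]
  a=2: (2, 2, 87)  [1]
  a=3: (3, -2, 58), (3, 2, 58)  [2]
  a=4..5: none
  a=6: (6, -2, 29), (6, 2, 29)  [2]
  a=7: (7, -6, 26), (7, 6, 26)  [2]
  a=8: none
  a=9: (9, -8, 21), (9, 8, 21)  [2]
  a=10: none
  a=11: (11, -10, 18), (11, 10, 18)  [2]
  a=12: none
  a=13: (13, -6, 14), (13, 6, 14)  [2]
  a=14..15: none
Total reduced forms: 1 + 1 + 2 + 2 + 2 + 2 + 2 + 2 = 14
h = 14

14


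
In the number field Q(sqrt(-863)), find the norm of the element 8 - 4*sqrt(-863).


N(a + b*sqrt(d)) = a^2 - d*b^2
= (8)^2 - (-863)*(-4)^2
= 64 + 13808
= 13872

13872


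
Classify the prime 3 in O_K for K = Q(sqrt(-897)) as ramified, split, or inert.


K = Q(sqrt(-897)). Since d mod 4 = 3, disc(K) = -3588.
Check p | disc: -3588 mod 3 = 0.
p divides disc, so p ramifies: (p) = P^2 with e=2, f=1, g=1.
Therefore p is ramified.

ramified


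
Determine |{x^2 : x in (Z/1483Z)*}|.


For prime p, the number of non-zero quadratic residues is (p-1)/2.
= (1483-1)/2
= 741

741


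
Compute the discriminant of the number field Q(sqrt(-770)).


For K = Q(sqrt(d)) with d squarefree: disc(K) = d if d = 1 mod 4, and disc(K) = 4d if d = 2 or 3 mod 4.
Here d = -770, and d mod 4 = 2.
d = 2 mod 4, not 1 (O_K = Z[sqrt(d)]), so disc(K) = 4d = 4 * (-770) = -3080

-3080


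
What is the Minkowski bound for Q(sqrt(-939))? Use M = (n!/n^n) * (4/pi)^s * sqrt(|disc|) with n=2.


d = -939, d mod 4 = 1, so disc(K) = d = -939; |disc(K)| = 939
Imaginary quadratic field, so n = 2, s = r2 = 1, r1 = 0
M = (n!/n^n) * (4/pi)^s * sqrt(|disc(K)|) = (2!/2^2) * (4/pi)^1 * sqrt(939)
= 0.5 * 1.273240 * 30.643107
= 19.5080

19.5080


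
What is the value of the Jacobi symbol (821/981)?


Compute (821/981) via quadratic reciprocity:
  reciprocity: (821/981) -> +(981/821)
  reduce: (160/821)
  pull out 2: (2/821) = -1  (since 821 mod 8 = 5)
  pull out 2: (2/821) = -1  (since 821 mod 8 = 5)
  pull out 2: (2/821) = -1  (since 821 mod 8 = 5)
  pull out 2: (2/821) = -1  (since 821 mod 8 = 5)
  pull out 2: (2/821) = -1  (since 821 mod 8 = 5)
  reciprocity: (5/821) -> +(821/5)
  reduce: (1/5)
  (1/5) = 1
Product of signs = -1

-1


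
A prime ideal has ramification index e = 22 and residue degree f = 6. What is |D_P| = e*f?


|D_P| = e * f
= 22 * 6
= 132

132


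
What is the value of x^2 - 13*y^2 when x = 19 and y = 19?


x^2 - d*y^2
= 19^2 - 13*19^2
= 361 - 4693
= -4332

-4332


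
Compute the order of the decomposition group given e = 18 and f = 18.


|D_P| = e * f
= 18 * 18
= 324

324


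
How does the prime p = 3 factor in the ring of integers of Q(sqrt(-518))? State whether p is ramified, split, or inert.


K = Q(sqrt(-518)). Since d mod 4 = 2, disc(K) = -2072.
Check p | disc: -2072 mod 3 = 1.
p does not divide disc. Compute Legendre symbol (d/p):
1^((3-1)/2) mod 3 = 1
(d/p) = 1, so p splits: (p) = P*P' with e=1, f=1, g=2.
Therefore p is split.

split
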